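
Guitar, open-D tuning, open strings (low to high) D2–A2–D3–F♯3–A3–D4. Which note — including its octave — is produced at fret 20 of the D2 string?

The open D2 string plus 20 semitones: D–D#–E–F–…–G#–A–A#.
The walk passes from B into C once, so the octave number goes from 2 to 3.
(Equivalently spelled B♭3.)

A♯3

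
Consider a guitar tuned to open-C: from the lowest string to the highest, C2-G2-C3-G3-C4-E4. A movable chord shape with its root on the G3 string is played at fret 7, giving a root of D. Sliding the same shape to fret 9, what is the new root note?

E

Moving from fret 7 to fret 9 shifts the root by 2 semitones.
D up 2 semitones is E.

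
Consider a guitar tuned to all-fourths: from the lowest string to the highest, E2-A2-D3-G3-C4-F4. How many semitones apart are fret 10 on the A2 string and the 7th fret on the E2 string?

8 semitones

A2 at fret 10 → G3 (MIDI 55); E2 at fret 7 → B2 (MIDI 47).
55 − 47 = 8, so the two pitches are 8 semitones apart, with G3 the higher.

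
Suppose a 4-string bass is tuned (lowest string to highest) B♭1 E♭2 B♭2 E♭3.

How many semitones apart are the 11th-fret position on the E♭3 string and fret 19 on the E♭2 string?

E♭3 at fret 11 → D4 (MIDI 62); E♭2 at fret 19 → B♭3 (MIDI 58).
62 − 58 = 4, so the two pitches are 4 semitones apart, with D4 the higher.

4 semitones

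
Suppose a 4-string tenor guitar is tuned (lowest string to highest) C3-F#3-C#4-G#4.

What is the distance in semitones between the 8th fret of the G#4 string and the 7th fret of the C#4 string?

8 semitones

G#4 at fret 8 → E5 (MIDI 76); C#4 at fret 7 → G#4 (MIDI 68).
76 − 68 = 8, so the two pitches are 8 semitones apart, with E5 the higher.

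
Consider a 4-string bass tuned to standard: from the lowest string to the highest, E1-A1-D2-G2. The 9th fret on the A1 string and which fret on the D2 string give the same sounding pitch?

Fret 9 on A1 is MIDI 33 + 9 = 42 (F♯2). On the D2 string (open MIDI 38), that pitch is 42 − 38 = fret 4.

4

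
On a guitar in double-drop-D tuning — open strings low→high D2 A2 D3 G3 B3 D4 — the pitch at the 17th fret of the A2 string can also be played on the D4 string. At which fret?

0

Fret 17 on A2 is MIDI 45 + 17 = 62 (D4). On the D4 string (open MIDI 62), that pitch is 62 − 62 = fret 0.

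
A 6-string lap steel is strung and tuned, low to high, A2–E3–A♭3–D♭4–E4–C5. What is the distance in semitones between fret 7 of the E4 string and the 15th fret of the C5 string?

E4 at fret 7 → B4 (MIDI 71); C5 at fret 15 → E♭6 (MIDI 87).
71 − 87 = -16, so the two pitches are 16 semitones apart, with E♭6 the higher.

16 semitones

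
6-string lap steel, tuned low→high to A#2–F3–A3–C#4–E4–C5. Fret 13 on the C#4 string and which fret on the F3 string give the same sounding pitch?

21

C#4 at fret 13 is C#4 + 13 semitones = D5.
The open F3 string is 8 semitones below the open C#4, so the same pitch on the F3 string lies at fret 13 + 8 = 21.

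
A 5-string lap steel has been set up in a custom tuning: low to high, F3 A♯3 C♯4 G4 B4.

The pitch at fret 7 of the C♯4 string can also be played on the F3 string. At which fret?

C♯4 at fret 7 is C♯4 + 7 semitones = G♯4.
The open F3 string is 8 semitones below the open C♯4, so the same pitch on the F3 string lies at fret 7 + 8 = 15.

15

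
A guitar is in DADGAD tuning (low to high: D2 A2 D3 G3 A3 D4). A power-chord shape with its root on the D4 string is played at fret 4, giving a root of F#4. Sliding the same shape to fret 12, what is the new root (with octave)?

D5

Moving from fret 4 to fret 12 shifts the root by 8 semitones.
F#4 up 8 semitones is D5.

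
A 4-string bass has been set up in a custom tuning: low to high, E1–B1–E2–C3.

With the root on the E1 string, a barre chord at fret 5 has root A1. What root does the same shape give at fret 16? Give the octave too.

G♯2

Moving from fret 5 to fret 16 shifts the root by 11 semitones.
A1 up 11 semitones is G♯2.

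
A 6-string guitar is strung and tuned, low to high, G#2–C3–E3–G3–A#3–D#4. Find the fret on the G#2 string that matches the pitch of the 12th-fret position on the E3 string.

E3 at fret 12 is E3 + 12 semitones = E4.
The open G#2 string is 8 semitones below the open E3, so the same pitch on the G#2 string lies at fret 12 + 8 = 20.

20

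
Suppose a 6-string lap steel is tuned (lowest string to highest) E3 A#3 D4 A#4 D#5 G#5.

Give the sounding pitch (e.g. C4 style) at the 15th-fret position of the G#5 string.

Each fret is one semitone, so G#5 + 15 = B6.

B6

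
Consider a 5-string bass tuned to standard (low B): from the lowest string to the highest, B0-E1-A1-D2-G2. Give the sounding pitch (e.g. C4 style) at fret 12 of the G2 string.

G3

G2 is MIDI 43. Adding 12 gives 55, which is G3.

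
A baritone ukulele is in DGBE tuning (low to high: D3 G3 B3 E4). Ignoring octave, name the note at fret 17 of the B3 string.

E

B3 is MIDI 59. Adding 17 gives 76; 76 mod 12 = 4, i.e. E.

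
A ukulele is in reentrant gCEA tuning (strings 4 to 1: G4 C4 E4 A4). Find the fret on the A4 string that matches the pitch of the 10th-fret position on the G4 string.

8

Fret 10 on G4 is MIDI 67 + 10 = 77 (F5). On the A4 string (open MIDI 69), that pitch is 77 − 69 = fret 8.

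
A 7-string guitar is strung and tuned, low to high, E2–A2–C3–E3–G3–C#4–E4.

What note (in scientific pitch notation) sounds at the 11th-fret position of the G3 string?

G3 is MIDI 55. Adding 11 gives 66, which is F#4.
(Equivalently spelled Gb4.)

F#4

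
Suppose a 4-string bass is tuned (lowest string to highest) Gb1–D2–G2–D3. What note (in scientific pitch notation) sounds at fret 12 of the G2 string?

G3

The open G2 string plus 12 semitones: G–Ab–A–Bb–…–F–Gb–G.
The walk passes from B into C once, so the octave number goes from 2 to 3.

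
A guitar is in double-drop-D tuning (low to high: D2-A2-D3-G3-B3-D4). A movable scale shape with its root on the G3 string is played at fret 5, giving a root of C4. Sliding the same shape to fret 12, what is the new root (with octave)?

Moving from fret 5 to fret 12 shifts the root by 7 semitones.
C4 up 7 semitones is G4.

G4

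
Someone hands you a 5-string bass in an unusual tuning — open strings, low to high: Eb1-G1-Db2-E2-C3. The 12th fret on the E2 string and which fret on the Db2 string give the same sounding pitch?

Fret 12 on E2 is MIDI 40 + 12 = 52 (E3). On the Db2 string (open MIDI 37), that pitch is 52 − 37 = fret 15.

15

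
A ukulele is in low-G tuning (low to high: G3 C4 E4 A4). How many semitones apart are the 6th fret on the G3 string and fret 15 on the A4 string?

23 semitones

G3 at fret 6 → C♯4 (MIDI 61); A4 at fret 15 → C6 (MIDI 84).
61 − 84 = -23, so the two pitches are 23 semitones apart, with C6 the higher.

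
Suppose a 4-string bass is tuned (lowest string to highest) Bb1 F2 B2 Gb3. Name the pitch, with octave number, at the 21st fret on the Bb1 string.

Bb1 is MIDI 34. Adding 21 gives 55, which is G3.

G3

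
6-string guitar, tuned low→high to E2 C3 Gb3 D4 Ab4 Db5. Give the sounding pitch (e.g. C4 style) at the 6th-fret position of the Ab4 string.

D5

Ab4 is MIDI 68. Adding 6 gives 74, which is D5.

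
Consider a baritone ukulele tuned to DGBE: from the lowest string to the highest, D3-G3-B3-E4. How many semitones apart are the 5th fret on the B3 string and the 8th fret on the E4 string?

B3 at fret 5 → E4 (MIDI 64); E4 at fret 8 → C5 (MIDI 72).
64 − 72 = -8, so the two pitches are 8 semitones apart, with C5 the higher.

8 semitones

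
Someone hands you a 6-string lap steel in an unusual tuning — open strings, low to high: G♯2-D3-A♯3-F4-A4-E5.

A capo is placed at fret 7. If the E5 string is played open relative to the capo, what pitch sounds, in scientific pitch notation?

The capo raises the open E5 by 7 semitones to B5; fretting 0 more gives E5 + 7 + 0 = E5 + 7 semitones = B5.

B5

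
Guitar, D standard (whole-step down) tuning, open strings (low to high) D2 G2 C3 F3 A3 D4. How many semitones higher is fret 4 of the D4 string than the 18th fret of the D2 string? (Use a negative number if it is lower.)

D4 at fret 4 → F♯4 (MIDI 66); D2 at fret 18 → G♯3 (MIDI 56).
66 − 56 = 10, so the two pitches are 10 semitones apart.

10 semitones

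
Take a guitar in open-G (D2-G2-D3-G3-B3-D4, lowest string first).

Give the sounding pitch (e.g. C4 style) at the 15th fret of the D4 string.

F5

D4 is MIDI 62. Adding 15 gives 77, which is F5.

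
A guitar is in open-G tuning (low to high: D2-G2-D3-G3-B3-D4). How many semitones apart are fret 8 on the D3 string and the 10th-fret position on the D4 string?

14 semitones

D3 at fret 8 → A#3 (MIDI 58); D4 at fret 10 → C5 (MIDI 72).
58 − 72 = -14, so the two pitches are 14 semitones apart, with C5 the higher.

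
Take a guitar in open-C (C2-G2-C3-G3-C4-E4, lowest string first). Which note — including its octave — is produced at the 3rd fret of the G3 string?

A#3

Each fret is one semitone, so G3 + 3 = A#3.
(Equivalently spelled Bb3.)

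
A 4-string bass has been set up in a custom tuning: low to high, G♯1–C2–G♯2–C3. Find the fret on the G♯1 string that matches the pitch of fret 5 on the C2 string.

Fret 5 on C2 is MIDI 36 + 5 = 41 (F2). On the G♯1 string (open MIDI 32), that pitch is 41 − 32 = fret 9.

9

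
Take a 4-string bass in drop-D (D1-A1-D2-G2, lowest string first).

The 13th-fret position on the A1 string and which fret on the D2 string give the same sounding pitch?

A1 at fret 13 is A1 + 13 semitones = A#2.
The open D2 string is 5 semitones above the open A1, so the same pitch on the D2 string lies at fret 13 − 5 = 8.

8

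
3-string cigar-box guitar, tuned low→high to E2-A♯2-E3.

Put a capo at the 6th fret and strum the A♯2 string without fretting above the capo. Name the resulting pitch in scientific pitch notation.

The capo raises the open A♯2 by 6 semitones to E3; fretting 0 more gives A♯2 + 6 + 0 = A♯2 + 6 semitones = E3.

E3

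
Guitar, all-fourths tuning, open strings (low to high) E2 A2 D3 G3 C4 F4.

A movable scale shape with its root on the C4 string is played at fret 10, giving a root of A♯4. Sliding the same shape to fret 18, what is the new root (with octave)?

F♯5

Moving from fret 10 to fret 18 shifts the root by 8 semitones.
A♯4 up 8 semitones is F♯5.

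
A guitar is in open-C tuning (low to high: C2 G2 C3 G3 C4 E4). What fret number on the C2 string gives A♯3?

A♯3 is 22 semitones above the open C2 (C–C#–D–D#–…–G#–A–A#), so it sits at fret 22.

22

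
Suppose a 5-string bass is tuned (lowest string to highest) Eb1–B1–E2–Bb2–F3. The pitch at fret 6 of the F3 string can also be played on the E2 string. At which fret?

19

Fret 6 on F3 is MIDI 53 + 6 = 59 (B3). On the E2 string (open MIDI 40), that pitch is 59 − 40 = fret 19.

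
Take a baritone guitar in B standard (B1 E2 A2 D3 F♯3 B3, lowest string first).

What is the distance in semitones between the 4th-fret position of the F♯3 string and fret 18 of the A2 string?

5 semitones

F♯3 at fret 4 → A♯3 (MIDI 58); A2 at fret 18 → D♯4 (MIDI 63).
58 − 63 = -5, so the two pitches are 5 semitones apart, with D♯4 the higher.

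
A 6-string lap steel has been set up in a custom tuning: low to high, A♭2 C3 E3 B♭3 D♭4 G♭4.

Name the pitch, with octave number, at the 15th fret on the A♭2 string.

Each fret is one semitone, so A♭2 + 15 = B3.

B3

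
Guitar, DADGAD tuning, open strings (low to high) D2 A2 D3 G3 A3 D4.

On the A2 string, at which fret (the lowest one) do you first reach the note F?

8

From A2, count semitones up the chromatic scale until reaching F: A–A#–B–C–C#–D–D#–E–F — 8 steps.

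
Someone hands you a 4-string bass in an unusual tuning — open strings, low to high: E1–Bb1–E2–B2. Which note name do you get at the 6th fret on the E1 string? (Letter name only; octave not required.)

Bb

Each fret is one semitone, so E1 + 6 = Bb.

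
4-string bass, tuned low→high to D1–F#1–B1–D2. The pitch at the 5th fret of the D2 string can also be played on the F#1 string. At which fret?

13

D2 at fret 5 is D2 + 5 semitones = G2.
The open F#1 string is 8 semitones below the open D2, so the same pitch on the F#1 string lies at fret 5 + 8 = 13.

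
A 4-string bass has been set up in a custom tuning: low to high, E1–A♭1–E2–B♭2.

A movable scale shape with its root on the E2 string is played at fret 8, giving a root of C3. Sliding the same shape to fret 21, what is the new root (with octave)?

D♭4

Moving from fret 8 to fret 21 shifts the root by 13 semitones.
C3 up 13 semitones is D♭4.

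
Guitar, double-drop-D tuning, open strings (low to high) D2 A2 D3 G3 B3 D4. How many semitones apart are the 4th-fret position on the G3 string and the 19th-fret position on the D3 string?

10 semitones

G3 at fret 4 → B3 (MIDI 59); D3 at fret 19 → A4 (MIDI 69).
59 − 69 = -10, so the two pitches are 10 semitones apart, with A4 the higher.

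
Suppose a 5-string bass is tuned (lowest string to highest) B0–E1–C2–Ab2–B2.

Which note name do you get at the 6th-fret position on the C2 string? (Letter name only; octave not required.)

The open C2 string plus 6 semitones: C–Db–D–Eb–E–F–Gb.
(Equivalently spelled F#.)

Gb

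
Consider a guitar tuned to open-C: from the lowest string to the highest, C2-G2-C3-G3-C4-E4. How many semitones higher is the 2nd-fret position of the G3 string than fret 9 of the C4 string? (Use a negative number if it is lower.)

G3 at fret 2 → A3 (MIDI 57); C4 at fret 9 → A4 (MIDI 69).
57 − 69 = -12, so the two pitches are 12 semitones apart.

-12 semitones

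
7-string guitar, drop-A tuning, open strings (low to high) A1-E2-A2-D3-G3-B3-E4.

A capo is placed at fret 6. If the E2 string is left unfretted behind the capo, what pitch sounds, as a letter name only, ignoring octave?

A#

The capo raises the open E2 by 6 semitones to A#2; fretting 0 more gives E2 + 6 + 0 = E2 + 6 semitones, landing on A#.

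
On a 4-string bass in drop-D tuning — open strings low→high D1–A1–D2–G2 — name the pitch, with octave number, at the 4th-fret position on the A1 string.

A1 is MIDI 33. Adding 4 gives 37, which is C#2.
(Equivalently spelled Db2.)

C#2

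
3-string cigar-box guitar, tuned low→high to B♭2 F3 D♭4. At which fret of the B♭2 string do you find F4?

19

F4 is 19 semitones above the open B♭2 (Bb–B–C–Db–…–Eb–E–F), so it sits at fret 19.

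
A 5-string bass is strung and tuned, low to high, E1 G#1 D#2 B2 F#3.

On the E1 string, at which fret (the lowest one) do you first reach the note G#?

From E1, count semitones up the chromatic scale until reaching G#: E–F–F#–G–G# — 4 steps.

4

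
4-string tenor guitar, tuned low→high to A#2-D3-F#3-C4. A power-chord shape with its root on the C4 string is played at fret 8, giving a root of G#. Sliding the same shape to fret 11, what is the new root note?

B

Moving from fret 8 to fret 11 shifts the root by 3 semitones.
G# up 3 semitones is B.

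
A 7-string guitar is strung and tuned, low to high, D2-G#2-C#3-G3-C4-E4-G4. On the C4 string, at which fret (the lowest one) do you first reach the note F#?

6

From C4, count semitones up the chromatic scale until reaching F#: C–C#–D–D#–E–F–F# — 6 steps.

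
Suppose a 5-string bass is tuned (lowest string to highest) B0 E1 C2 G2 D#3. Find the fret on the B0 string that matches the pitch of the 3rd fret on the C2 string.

C2 at fret 3 is C2 + 3 semitones = D#2.
The open B0 string is 13 semitones below the open C2, so the same pitch on the B0 string lies at fret 3 + 13 = 16.

16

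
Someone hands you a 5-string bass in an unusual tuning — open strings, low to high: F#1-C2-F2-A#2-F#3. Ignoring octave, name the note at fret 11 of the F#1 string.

F#1 is MIDI 30. Adding 11 gives 41; 41 mod 12 = 5, i.e. F.

F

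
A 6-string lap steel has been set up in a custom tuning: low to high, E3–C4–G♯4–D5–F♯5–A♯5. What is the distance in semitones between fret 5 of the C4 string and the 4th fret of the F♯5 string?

C4 at fret 5 → F4 (MIDI 65); F♯5 at fret 4 → A♯5 (MIDI 82).
65 − 82 = -17, so the two pitches are 17 semitones apart, with A♯5 the higher.

17 semitones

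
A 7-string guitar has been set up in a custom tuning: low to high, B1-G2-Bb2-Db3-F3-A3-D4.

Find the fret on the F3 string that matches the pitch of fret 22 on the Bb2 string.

Fret 22 on Bb2 is MIDI 46 + 22 = 68 (Ab4). On the F3 string (open MIDI 53), that pitch is 68 − 53 = fret 15.

15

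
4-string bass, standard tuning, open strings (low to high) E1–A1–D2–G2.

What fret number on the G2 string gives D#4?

D#4 is 20 semitones above the open G2 (G–G#–A–A#–…–C#–D–D#), so it sits at fret 20.

20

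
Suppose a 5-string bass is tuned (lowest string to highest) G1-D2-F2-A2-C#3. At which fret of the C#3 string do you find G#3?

7

G#3 is 7 semitones above the open C#3 (C#–D–D#–E–F–F#–G–G#), so it sits at fret 7.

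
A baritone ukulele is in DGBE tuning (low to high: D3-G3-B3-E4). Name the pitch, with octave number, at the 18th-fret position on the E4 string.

Each fret is one semitone, so E4 + 18 = A#5.

A#5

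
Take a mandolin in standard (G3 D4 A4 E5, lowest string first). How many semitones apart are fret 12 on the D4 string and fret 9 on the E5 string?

D4 at fret 12 → D5 (MIDI 74); E5 at fret 9 → C#6 (MIDI 85).
74 − 85 = -11, so the two pitches are 11 semitones apart, with C#6 the higher.

11 semitones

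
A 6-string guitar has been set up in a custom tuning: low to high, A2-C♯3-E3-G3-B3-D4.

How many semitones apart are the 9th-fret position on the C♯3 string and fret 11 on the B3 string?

C♯3 at fret 9 → A♯3 (MIDI 58); B3 at fret 11 → A♯4 (MIDI 70).
58 − 70 = -12, so the two pitches are 12 semitones apart, with A♯4 the higher.

12 semitones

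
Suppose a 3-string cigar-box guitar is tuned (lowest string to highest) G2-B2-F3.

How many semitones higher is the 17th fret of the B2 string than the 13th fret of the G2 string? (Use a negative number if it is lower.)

B2 at fret 17 → E4 (MIDI 64); G2 at fret 13 → G#3 (MIDI 56).
64 − 56 = 8, so the two pitches are 8 semitones apart.

8 semitones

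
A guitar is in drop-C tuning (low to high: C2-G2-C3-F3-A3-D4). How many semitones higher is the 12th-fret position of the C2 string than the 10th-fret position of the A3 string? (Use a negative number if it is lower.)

-19 semitones

C2 at fret 12 → C3 (MIDI 48); A3 at fret 10 → G4 (MIDI 67).
48 − 67 = -19, so the two pitches are 19 semitones apart.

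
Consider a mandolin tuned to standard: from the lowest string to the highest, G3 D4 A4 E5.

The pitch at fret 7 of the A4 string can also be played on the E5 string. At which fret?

A4 at fret 7 is A4 + 7 semitones = E5.
The open E5 string is 7 semitones above the open A4, so the same pitch on the E5 string lies at fret 7 − 7 = 0.

0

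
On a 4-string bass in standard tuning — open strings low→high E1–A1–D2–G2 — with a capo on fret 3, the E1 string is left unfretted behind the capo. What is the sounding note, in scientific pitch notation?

G1

The capo raises the open E1 by 3 semitones to G1; fretting 0 more gives E1 + 3 + 0 = E1 + 3 semitones = G1.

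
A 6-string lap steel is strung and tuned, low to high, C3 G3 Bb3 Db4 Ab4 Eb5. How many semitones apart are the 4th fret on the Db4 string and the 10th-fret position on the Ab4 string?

13 semitones

Db4 at fret 4 → F4 (MIDI 65); Ab4 at fret 10 → Gb5 (MIDI 78).
65 − 78 = -13, so the two pitches are 13 semitones apart, with Gb5 the higher.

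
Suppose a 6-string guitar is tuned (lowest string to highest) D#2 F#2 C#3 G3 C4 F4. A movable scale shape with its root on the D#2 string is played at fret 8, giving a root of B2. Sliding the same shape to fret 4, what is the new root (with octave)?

Moving from fret 8 to fret 4 shifts the root by -4 semitones.
B2 down 4 semitones is G2.

G2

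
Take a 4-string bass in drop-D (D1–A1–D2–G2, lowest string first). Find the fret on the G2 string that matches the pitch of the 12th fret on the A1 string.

Fret 12 on A1 is MIDI 33 + 12 = 45 (A2). On the G2 string (open MIDI 43), that pitch is 45 − 43 = fret 2.

2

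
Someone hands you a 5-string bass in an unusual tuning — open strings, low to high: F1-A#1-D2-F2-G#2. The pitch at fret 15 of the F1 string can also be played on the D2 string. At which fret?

6

Fret 15 on F1 is MIDI 29 + 15 = 44 (G#2). On the D2 string (open MIDI 38), that pitch is 44 − 38 = fret 6.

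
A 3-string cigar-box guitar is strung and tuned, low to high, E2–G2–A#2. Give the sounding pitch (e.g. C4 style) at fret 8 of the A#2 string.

F#3

A#2 is MIDI 46. Adding 8 gives 54, which is F#3.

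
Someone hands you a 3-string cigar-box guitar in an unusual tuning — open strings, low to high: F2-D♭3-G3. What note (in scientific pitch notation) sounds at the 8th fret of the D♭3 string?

The open D♭3 string plus 8 semitones: Db–D–Eb–E–F–Gb–G–Ab–A.
No B→C boundary is crossed, so the octave stays at 3.

A3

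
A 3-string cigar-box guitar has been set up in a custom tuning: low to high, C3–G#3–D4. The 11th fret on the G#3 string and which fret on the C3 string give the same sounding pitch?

19

G#3 at fret 11 is G#3 + 11 semitones = G4.
The open C3 string is 8 semitones below the open G#3, so the same pitch on the C3 string lies at fret 11 + 8 = 19.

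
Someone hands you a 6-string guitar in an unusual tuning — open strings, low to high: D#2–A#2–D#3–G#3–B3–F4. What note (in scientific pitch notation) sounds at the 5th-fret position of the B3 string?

B3 is MIDI 59. Adding 5 gives 64, which is E4.

E4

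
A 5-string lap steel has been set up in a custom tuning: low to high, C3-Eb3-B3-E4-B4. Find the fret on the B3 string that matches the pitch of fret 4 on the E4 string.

Fret 4 on E4 is MIDI 64 + 4 = 68 (Ab4). On the B3 string (open MIDI 59), that pitch is 68 − 59 = fret 9.

9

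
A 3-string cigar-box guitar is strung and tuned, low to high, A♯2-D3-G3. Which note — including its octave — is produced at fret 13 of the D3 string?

D♯4

Each fret is one semitone, so D3 + 13 = D♯4.
(Equivalently spelled E♭4.)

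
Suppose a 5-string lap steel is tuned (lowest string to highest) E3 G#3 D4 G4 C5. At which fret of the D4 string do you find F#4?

4

F#4 is 4 semitones above the open D4 (D–D#–E–F–F#), so it sits at fret 4.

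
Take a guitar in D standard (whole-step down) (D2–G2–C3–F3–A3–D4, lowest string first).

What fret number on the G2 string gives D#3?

D#3 is 8 semitones above the open G2 (G–G#–A–A#–B–C–C#–D–D#), so it sits at fret 8.

8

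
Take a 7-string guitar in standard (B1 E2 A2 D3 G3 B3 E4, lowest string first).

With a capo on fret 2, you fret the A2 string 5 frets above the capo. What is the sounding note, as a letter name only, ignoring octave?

The capo raises the open A2 by 2 semitones to B2; fretting 5 more gives A2 + 2 + 5 = A2 + 7 semitones, landing on E.

E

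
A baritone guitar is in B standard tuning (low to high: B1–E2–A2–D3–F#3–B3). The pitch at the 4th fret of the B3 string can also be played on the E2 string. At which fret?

Fret 4 on B3 is MIDI 59 + 4 = 63 (D#4). On the E2 string (open MIDI 40), that pitch is 63 − 40 = fret 23.

23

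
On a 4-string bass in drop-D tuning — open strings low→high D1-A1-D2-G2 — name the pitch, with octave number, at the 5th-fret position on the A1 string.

The open A1 string plus 5 semitones: A–A#–B–C–C#–D.
The walk passes from B into C once, so the octave number goes from 1 to 2.

D2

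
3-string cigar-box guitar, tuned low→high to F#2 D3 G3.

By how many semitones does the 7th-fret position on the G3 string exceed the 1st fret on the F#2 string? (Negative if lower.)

19 semitones

G3 at fret 7 → D4 (MIDI 62); F#2 at fret 1 → G2 (MIDI 43).
62 − 43 = 19, so the two pitches are 19 semitones apart.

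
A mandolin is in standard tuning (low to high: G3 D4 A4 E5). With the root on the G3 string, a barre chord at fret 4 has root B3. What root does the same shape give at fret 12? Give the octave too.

Moving from fret 4 to fret 12 shifts the root by 8 semitones.
B3 up 8 semitones is G4.

G4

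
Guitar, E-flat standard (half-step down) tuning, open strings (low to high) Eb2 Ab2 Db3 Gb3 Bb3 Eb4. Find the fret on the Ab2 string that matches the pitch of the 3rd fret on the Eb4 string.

Eb4 at fret 3 is Eb4 + 3 semitones = Gb4.
The open Ab2 string is 19 semitones below the open Eb4, so the same pitch on the Ab2 string lies at fret 3 + 19 = 22.

22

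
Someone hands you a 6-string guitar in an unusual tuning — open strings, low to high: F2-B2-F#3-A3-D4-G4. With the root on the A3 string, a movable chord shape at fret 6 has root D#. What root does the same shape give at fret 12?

A

Moving from fret 6 to fret 12 shifts the root by 6 semitones.
D# up 6 semitones is A.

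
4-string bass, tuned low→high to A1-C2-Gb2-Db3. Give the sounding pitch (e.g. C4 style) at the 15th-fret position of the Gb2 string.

Each fret is one semitone, so Gb2 + 15 = A3.

A3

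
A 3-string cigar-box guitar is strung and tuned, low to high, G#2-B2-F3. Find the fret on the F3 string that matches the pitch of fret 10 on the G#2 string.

1

Fret 10 on G#2 is MIDI 44 + 10 = 54 (F#3). On the F3 string (open MIDI 53), that pitch is 54 − 53 = fret 1.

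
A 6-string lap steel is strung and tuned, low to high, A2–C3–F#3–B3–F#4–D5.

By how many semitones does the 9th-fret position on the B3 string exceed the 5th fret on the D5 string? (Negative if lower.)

B3 at fret 9 → G#4 (MIDI 68); D5 at fret 5 → G5 (MIDI 79).
68 − 79 = -11, so the two pitches are 11 semitones apart.

-11 semitones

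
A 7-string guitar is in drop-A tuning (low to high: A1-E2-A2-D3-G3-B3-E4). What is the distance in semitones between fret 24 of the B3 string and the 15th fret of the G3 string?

13 semitones

B3 at fret 24 → B5 (MIDI 83); G3 at fret 15 → A#4 (MIDI 70).
83 − 70 = 13, so the two pitches are 13 semitones apart, with B5 the higher.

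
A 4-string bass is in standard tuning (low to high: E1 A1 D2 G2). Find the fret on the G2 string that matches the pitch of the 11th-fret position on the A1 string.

A1 at fret 11 is A1 + 11 semitones = G#2.
The open G2 string is 10 semitones above the open A1, so the same pitch on the G2 string lies at fret 11 − 10 = 1.

1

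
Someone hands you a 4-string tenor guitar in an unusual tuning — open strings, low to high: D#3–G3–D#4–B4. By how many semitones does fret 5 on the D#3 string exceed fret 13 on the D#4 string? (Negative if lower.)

D#3 at fret 5 → G#3 (MIDI 56); D#4 at fret 13 → E5 (MIDI 76).
56 − 76 = -20, so the two pitches are 20 semitones apart.

-20 semitones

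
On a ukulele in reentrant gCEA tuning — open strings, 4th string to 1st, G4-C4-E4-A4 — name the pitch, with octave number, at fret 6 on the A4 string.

The open A4 string plus 6 semitones: A–A#–B–C–C#–D–D#.
The walk passes from B into C once, so the octave number goes from 4 to 5.
(Equivalently spelled E♭5.)

D♯5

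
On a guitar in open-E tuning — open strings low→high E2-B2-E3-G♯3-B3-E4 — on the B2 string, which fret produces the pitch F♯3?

F♯3 is 7 semitones above the open B2 (B–C–C#–D–D#–E–F–F#), so it sits at fret 7.

7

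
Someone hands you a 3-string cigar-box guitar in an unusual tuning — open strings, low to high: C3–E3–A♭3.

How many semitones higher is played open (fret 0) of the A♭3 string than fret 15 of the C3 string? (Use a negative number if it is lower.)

-7 semitones

A♭3 at fret 0 → A♭3 (MIDI 56); C3 at fret 15 → E♭4 (MIDI 63).
56 − 63 = -7, so the two pitches are 7 semitones apart.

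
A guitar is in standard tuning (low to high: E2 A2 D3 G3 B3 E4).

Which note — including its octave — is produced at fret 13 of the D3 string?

D♯4

D3 is MIDI 50. Adding 13 gives 63, which is D♯4.
(Equivalently spelled E♭4.)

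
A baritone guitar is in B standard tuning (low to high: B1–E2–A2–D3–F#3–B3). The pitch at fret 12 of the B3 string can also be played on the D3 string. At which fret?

21

B3 at fret 12 is B3 + 12 semitones = B4.
The open D3 string is 9 semitones below the open B3, so the same pitch on the D3 string lies at fret 12 + 9 = 21.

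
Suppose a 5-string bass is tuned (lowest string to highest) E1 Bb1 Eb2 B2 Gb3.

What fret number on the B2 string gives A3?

10

A3 is 10 semitones above the open B2 (B–C–Db–D–…–G–Ab–A), so it sits at fret 10.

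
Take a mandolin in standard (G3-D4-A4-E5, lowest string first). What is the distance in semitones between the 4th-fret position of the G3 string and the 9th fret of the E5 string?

G3 at fret 4 → B3 (MIDI 59); E5 at fret 9 → C#6 (MIDI 85).
59 − 85 = -26, so the two pitches are 26 semitones apart, with C#6 the higher.

26 semitones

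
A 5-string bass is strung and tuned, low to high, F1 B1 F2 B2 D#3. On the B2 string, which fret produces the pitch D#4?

16

D#4 is 16 semitones above the open B2 (B–C–C#–D–…–C#–D–D#), so it sits at fret 16.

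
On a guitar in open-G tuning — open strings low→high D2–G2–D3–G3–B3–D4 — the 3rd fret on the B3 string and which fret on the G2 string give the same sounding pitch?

19

B3 at fret 3 is B3 + 3 semitones = D4.
The open G2 string is 16 semitones below the open B3, so the same pitch on the G2 string lies at fret 3 + 16 = 19.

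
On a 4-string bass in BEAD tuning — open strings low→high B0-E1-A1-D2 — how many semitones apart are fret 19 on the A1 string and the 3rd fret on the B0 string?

A1 at fret 19 → E3 (MIDI 52); B0 at fret 3 → D1 (MIDI 26).
52 − 26 = 26, so the two pitches are 26 semitones apart, with E3 the higher.

26 semitones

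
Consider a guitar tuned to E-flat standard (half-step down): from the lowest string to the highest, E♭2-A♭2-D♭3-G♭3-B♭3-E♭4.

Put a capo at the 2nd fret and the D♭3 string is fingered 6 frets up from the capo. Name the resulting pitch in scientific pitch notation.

A3

The capo raises the open D♭3 by 2 semitones to E♭3; fretting 6 more gives D♭3 + 2 + 6 = D♭3 + 8 semitones = A3.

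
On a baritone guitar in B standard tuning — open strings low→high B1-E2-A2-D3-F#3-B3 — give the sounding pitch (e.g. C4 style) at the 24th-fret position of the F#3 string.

F#5

F#3 is MIDI 54. Adding 24 gives 78, which is F#5.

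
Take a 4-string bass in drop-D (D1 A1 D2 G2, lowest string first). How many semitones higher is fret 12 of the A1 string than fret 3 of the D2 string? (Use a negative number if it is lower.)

4 semitones

A1 at fret 12 → A2 (MIDI 45); D2 at fret 3 → F2 (MIDI 41).
45 − 41 = 4, so the two pitches are 4 semitones apart.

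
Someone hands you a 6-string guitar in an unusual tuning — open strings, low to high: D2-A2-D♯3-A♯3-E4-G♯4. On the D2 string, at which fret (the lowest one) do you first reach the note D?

0

From D2, count semitones up the chromatic scale until reaching D: D — 0 steps.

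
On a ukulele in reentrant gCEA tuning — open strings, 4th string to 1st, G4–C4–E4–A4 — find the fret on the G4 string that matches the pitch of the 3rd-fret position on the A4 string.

5

Fret 3 on A4 is MIDI 69 + 3 = 72 (C5). On the G4 string (open MIDI 67), that pitch is 72 − 67 = fret 5.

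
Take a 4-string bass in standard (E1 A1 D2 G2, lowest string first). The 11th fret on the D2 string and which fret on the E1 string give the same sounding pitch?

21

Fret 11 on D2 is MIDI 38 + 11 = 49 (C#3). On the E1 string (open MIDI 28), that pitch is 49 − 28 = fret 21.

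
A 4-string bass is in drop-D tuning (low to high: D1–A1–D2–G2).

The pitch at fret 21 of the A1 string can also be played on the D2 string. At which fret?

A1 at fret 21 is A1 + 21 semitones = F♯3.
The open D2 string is 5 semitones above the open A1, so the same pitch on the D2 string lies at fret 21 − 5 = 16.

16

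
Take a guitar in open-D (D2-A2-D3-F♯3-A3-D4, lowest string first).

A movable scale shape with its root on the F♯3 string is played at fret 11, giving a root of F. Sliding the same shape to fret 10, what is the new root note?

E

Moving from fret 11 to fret 10 shifts the root by -1 semitone.
F down 1 semitone is E.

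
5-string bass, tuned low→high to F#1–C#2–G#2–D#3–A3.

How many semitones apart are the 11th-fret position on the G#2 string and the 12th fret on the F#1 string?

13 semitones

G#2 at fret 11 → G3 (MIDI 55); F#1 at fret 12 → F#2 (MIDI 42).
55 − 42 = 13, so the two pitches are 13 semitones apart, with G3 the higher.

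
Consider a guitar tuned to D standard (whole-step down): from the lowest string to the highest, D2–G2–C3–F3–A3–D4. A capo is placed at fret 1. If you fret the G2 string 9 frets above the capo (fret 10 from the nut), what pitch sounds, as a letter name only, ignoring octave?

The capo raises the open G2 by 1 semitone to G#2; fretting 9 more gives G2 + 1 + 9 = G2 + 10 semitones, landing on F.

F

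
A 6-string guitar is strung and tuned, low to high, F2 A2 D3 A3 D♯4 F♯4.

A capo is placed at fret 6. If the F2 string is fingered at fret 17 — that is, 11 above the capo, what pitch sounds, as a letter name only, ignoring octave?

The capo raises the open F2 by 6 semitones to B2; fretting 11 more gives F2 + 6 + 11 = F2 + 17 semitones, landing on A♯.
(Also written B♭.)

A♯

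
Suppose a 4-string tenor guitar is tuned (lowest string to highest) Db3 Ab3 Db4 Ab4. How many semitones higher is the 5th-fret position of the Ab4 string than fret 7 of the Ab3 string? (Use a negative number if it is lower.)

10 semitones

Ab4 at fret 5 → Db5 (MIDI 73); Ab3 at fret 7 → Eb4 (MIDI 63).
73 − 63 = 10, so the two pitches are 10 semitones apart.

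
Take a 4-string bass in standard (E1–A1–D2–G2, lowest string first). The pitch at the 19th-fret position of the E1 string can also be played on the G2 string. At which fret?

4

Fret 19 on E1 is MIDI 28 + 19 = 47 (B2). On the G2 string (open MIDI 43), that pitch is 47 − 43 = fret 4.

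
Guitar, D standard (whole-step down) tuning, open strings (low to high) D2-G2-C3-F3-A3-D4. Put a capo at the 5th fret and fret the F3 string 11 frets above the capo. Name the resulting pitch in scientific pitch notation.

A4

The capo raises the open F3 by 5 semitones to A#3; fretting 11 more gives F3 + 5 + 11 = F3 + 16 semitones = A4.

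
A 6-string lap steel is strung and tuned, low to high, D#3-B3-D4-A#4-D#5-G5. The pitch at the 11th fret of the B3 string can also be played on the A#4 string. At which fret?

Fret 11 on B3 is MIDI 59 + 11 = 70 (A#4). On the A#4 string (open MIDI 70), that pitch is 70 − 70 = fret 0.

0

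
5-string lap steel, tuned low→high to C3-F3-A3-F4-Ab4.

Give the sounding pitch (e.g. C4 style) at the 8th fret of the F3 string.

Db4

F3 is MIDI 53. Adding 8 gives 61, which is Db4.
(Equivalently spelled C#4.)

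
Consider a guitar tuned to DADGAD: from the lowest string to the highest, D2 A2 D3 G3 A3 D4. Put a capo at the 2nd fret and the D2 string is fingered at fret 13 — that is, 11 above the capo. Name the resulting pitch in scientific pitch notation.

The capo raises the open D2 by 2 semitones to E2; fretting 11 more gives D2 + 2 + 11 = D2 + 13 semitones = D#3.
(Also written Eb.)

D#3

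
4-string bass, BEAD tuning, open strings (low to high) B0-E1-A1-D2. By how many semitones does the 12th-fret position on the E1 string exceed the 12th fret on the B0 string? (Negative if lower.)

5 semitones

E1 at fret 12 → E2 (MIDI 40); B0 at fret 12 → B1 (MIDI 35).
40 − 35 = 5, so the two pitches are 5 semitones apart.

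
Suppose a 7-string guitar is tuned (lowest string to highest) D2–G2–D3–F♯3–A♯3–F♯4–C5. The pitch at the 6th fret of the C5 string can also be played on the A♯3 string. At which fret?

Fret 6 on C5 is MIDI 72 + 6 = 78 (F♯5). On the A♯3 string (open MIDI 58), that pitch is 78 − 58 = fret 20.

20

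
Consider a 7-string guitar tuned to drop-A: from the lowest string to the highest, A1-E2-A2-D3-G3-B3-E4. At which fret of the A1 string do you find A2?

A2 is 12 semitones above the open A1 (A–A#–B–C–…–G–G#–A), so it sits at fret 12.

12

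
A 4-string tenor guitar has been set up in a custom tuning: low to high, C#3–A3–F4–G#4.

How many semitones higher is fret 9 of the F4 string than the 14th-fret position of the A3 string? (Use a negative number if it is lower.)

F4 at fret 9 → D5 (MIDI 74); A3 at fret 14 → B4 (MIDI 71).
74 − 71 = 3, so the two pitches are 3 semitones apart.

3 semitones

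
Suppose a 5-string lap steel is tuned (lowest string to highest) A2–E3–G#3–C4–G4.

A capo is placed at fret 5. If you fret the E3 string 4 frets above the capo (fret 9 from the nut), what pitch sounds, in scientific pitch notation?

C#4

The capo raises the open E3 by 5 semitones to A3; fretting 4 more gives E3 + 5 + 4 = E3 + 9 semitones = C#4.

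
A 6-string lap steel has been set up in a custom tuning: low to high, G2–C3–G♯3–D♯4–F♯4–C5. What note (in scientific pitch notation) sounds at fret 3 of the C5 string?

D♯5

Each fret is one semitone, so C5 + 3 = D♯5.
(Equivalently spelled E♭5.)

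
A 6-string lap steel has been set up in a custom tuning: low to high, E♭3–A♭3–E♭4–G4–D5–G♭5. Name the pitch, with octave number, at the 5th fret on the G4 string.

C5

G4 is MIDI 67. Adding 5 gives 72, which is C5.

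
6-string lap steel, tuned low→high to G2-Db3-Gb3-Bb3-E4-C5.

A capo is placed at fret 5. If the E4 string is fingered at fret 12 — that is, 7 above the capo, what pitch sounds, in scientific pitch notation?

The capo raises the open E4 by 5 semitones to A4; fretting 7 more gives E4 + 5 + 7 = E4 + 12 semitones = E5.

E5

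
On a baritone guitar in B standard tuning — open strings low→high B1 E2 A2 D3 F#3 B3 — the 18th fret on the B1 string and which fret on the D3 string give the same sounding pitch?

Fret 18 on B1 is MIDI 35 + 18 = 53 (F3). On the D3 string (open MIDI 50), that pitch is 53 − 50 = fret 3.

3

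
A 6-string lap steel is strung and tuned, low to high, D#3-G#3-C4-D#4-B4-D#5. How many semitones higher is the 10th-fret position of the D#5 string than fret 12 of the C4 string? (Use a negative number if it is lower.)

D#5 at fret 10 → C#6 (MIDI 85); C4 at fret 12 → C5 (MIDI 72).
85 − 72 = 13, so the two pitches are 13 semitones apart.

13 semitones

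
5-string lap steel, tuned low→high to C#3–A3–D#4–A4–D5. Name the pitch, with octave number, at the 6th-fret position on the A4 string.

Each fret is one semitone, so A4 + 6 = D#5.
(Equivalently spelled Eb5.)

D#5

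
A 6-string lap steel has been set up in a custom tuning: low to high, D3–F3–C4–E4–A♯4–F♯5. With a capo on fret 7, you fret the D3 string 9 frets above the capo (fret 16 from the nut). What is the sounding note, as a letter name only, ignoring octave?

F♯

The capo raises the open D3 by 7 semitones to A3; fretting 9 more gives D3 + 7 + 9 = D3 + 16 semitones, landing on F♯.
(Also written G♭.)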